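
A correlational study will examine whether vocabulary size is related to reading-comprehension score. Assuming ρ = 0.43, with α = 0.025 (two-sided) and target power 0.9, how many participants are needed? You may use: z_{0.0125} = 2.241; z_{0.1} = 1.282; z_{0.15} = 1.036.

n = 62

Fisher's z: C = ½·ln((1+r)/(1−r)) = ½·ln(2.5088) = 0.4599.
n = ((z_{α/2} + z_β)/C)² + 3.
(2.241 + 1.282) / 0.4599 = 3.523 / 0.4599 = 7.660.
n = 7.660² + 3 = 58.68 + 3 = 61.7.
Round up.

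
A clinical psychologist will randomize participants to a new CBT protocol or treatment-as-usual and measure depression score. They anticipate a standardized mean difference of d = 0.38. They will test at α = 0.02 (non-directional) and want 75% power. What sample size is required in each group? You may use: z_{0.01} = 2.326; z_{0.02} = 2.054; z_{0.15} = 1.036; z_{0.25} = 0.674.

n = 125 per group

For two independent groups with equal n: n = 2·((z_{α/2} + z_β) / d)².
z_{α/2} + z_β = 2.326 + 0.674 = 3.000.
n = 2 × (3.000 / 0.38)² = 2 × 7.895² = 2 × 62.33 = 124.7.
Round up to the next whole participant.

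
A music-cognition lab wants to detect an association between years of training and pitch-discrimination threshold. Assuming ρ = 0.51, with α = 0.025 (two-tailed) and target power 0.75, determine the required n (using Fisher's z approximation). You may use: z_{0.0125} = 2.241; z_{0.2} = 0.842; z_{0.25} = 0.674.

Fisher's z: C = ½·ln((1+r)/(1−r)) = ½·ln(3.0816) = 0.5627.
n = ((z_{α/2} + z_β)/C)² + 3.
(2.241 + 0.674) / 0.5627 = 2.915 / 0.5627 = 5.180.
n = 5.180² + 3 = 26.84 + 3 = 29.8.
Round up.

n = 30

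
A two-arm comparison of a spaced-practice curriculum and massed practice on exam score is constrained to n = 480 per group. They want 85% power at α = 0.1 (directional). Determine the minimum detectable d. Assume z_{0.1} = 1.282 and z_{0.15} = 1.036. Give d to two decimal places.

d_min ≈ 0.15

For two independent groups of n = 480 each: d_min = (z_{α} + z_β)·√(2/n).
z-sum = 1.282 + 1.036 = 2.318.
d_min = 2.318 × √(2/480) = 2.318 × 0.0645 = 0.150.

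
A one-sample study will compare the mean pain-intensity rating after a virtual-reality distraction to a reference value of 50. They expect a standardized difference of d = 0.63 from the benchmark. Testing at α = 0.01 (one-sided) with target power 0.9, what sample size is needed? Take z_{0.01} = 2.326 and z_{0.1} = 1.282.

For a one-sample test: n = ((z_{α} + z_β) / d)².
z_{α} + z_β = 2.326 + 1.282 = 3.608.
n = (3.608 / 0.63)² = 5.727² = 32.80.
Round up.

n = 33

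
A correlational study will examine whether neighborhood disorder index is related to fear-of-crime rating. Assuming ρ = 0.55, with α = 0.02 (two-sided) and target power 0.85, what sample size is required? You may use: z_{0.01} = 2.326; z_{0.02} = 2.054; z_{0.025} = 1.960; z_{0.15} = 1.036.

Fisher's z: C = ½·ln((1+r)/(1−r)) = ½·ln(3.4444) = 0.6184.
n = ((z_{α/2} + z_β)/C)² + 3.
(2.326 + 1.036) / 0.6184 = 3.362 / 0.6184 = 5.437.
n = 5.437² + 3 = 29.56 + 3 = 32.6.
Round up.

n = 33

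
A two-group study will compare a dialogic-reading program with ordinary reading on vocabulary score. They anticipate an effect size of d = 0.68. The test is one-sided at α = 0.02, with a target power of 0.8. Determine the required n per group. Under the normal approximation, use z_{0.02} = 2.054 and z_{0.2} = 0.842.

For two independent groups with equal n: n = 2·((z_{α} + z_β) / d)².
z_{α} + z_β = 2.054 + 0.842 = 2.896.
n = 2 × (2.896 / 0.68)² = 2 × 4.259² = 2 × 18.14 = 36.3.
Round up to the next whole participant.

n = 37 per group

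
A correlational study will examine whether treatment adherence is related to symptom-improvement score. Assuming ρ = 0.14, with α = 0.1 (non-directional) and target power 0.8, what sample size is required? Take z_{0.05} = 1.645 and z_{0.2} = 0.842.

Fisher's z: C = ½·ln((1+r)/(1−r)) = ½·ln(1.3256) = 0.1409.
n = ((z_{α/2} + z_β)/C)² + 3.
(1.645 + 0.842) / 0.1409 = 2.487 / 0.1409 = 17.651.
n = 17.651² + 3 = 311.55 + 3 = 314.6.
Round up.

n = 315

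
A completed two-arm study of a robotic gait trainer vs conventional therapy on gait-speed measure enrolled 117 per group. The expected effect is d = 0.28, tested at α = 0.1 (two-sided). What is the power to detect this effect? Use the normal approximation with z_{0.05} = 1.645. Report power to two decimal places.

For two equal groups, power = Φ(d·√(n/2) − z_{α/2}).
d·√(n/2) = 0.28 × √(117/2) = 0.28 × 7.649 = 2.142.
z_β = 2.142 − 1.645 = 0.497.
Power = Φ(0.497) = 0.690.

power ≈ 0.69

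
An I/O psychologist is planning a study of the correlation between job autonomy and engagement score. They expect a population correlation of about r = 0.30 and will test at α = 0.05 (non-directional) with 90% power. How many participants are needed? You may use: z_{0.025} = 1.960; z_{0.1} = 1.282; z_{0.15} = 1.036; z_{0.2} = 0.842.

n = 113

Fisher's z: C = ½·ln((1+r)/(1−r)) = ½·ln(1.8571) = 0.3095.
n = ((z_{α/2} + z_β)/C)² + 3.
(1.960 + 1.282) / 0.3095 = 3.242 / 0.3095 = 10.475.
n = 10.475² + 3 = 109.72 + 3 = 112.7.
Round up.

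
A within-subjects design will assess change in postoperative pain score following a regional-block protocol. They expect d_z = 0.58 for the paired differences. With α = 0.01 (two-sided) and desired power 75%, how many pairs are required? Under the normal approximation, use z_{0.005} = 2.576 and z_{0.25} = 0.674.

For a paired (one-sample on differences) test: n = ((z_{α/2} + z_β) / d)².
z_{α/2} + z_β = 2.576 + 0.674 = 3.250.
n = (3.250 / 0.58)² = 5.603² = 31.40.
Round up.

n = 32 pairs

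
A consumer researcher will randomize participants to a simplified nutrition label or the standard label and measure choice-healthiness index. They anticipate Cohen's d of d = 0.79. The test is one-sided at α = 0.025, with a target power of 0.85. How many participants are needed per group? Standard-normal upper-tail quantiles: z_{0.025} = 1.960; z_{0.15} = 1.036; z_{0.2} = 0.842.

For two independent groups with equal n: n = 2·((z_{α} + z_β) / d)².
z_{α} + z_β = 1.960 + 1.036 = 2.996.
n = 2 × (2.996 / 0.79)² = 2 × 3.792² = 2 × 14.38 = 28.8.
Round up to the next whole participant.

n = 29 per group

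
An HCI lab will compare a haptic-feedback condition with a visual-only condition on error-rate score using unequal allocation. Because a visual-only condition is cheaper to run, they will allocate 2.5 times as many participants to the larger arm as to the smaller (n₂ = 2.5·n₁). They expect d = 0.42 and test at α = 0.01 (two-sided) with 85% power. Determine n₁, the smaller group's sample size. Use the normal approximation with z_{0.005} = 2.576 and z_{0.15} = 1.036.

n₁ = 104

With allocation ratio k = n₂/n₁ = 2.5, Var(x̄₁−x̄₂) = σ²(1/n₁ + 1/(k·n₁)) = σ²·(k+1)/(k·n₁).
So n₁ = (1 + 1/k)·((z_{α/2} + z_β)/d)² = 1.400 × (3.612/0.42)².
n₁ = 1.400 × 73.96 = 103.5.
Round up: n₁ = 104, giving n₂ = 2.5 × 104 = 260.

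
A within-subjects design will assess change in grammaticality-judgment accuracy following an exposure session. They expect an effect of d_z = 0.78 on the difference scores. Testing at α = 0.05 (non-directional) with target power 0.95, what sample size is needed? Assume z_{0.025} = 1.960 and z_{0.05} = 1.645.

n = 22 pairs

For a paired (one-sample on differences) test: n = ((z_{α/2} + z_β) / d)².
z_{α/2} + z_β = 1.960 + 1.645 = 3.605.
n = (3.605 / 0.78)² = 4.622² = 21.36.
Round up.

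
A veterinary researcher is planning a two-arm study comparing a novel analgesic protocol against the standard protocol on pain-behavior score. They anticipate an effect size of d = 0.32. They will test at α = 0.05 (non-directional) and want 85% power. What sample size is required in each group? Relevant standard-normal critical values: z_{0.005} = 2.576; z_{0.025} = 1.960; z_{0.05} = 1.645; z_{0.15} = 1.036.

n = 176 per group

For two independent groups with equal n: n = 2·((z_{α/2} + z_β) / d)².
z_{α/2} + z_β = 1.960 + 1.036 = 2.996.
n = 2 × (2.996 / 0.32)² = 2 × 9.362² = 2 × 87.66 = 175.3.
Round up to the next whole participant.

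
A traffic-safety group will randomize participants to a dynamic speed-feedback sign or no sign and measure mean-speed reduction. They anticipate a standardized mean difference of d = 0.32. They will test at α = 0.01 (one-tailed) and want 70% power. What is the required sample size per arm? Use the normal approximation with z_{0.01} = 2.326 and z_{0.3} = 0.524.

For two independent groups with equal n: n = 2·((z_{α} + z_β) / d)².
z_{α} + z_β = 2.326 + 0.524 = 2.850.
n = 2 × (2.850 / 0.32)² = 2 × 8.906² = 2 × 79.32 = 158.6.
Round up to the next whole participant.

n = 159 per group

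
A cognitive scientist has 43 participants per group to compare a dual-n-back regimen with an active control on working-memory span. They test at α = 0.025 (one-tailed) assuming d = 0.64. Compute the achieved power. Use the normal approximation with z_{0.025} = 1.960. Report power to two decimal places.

For two equal groups, power = Φ(d·√(n/2) − z_{α}).
d·√(n/2) = 0.64 × √(43/2) = 0.64 × 4.637 = 2.968.
z_β = 2.968 − 1.960 = 1.008.
Power = Φ(1.008) = 0.843.

power ≈ 0.84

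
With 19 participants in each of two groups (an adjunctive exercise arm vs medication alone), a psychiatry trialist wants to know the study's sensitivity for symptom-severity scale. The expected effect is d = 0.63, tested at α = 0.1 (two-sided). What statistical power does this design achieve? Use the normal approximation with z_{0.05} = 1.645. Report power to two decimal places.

For two equal groups, power = Φ(d·√(n/2) − z_{α/2}).
d·√(n/2) = 0.63 × √(19/2) = 0.63 × 3.082 = 1.942.
z_β = 1.942 − 1.645 = 0.297.
Power = Φ(0.297) = 0.617.

power ≈ 0.62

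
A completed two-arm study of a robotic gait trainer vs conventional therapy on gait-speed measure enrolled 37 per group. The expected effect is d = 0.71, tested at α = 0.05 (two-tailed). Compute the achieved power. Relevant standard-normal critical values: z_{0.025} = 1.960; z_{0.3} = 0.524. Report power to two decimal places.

For two equal groups, power = Φ(d·√(n/2) − z_{α/2}).
d·√(n/2) = 0.71 × √(37/2) = 0.71 × 4.301 = 3.054.
z_β = 3.054 − 1.960 = 1.094.
Power = Φ(1.094) = 0.863.

power ≈ 0.86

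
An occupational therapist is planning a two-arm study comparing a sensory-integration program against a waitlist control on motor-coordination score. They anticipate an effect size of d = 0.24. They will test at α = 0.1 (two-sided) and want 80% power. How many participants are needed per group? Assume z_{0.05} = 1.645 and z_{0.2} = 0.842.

For two independent groups with equal n: n = 2·((z_{α/2} + z_β) / d)².
z_{α/2} + z_β = 1.645 + 0.842 = 2.487.
n = 2 × (2.487 / 0.24)² = 2 × 10.363² = 2 × 107.38 = 214.8.
Round up to the next whole participant.

n = 215 per group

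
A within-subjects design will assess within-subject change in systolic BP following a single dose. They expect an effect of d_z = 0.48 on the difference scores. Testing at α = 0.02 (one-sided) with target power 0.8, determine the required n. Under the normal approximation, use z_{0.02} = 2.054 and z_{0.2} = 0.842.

n = 37 pairs

For a paired (one-sample on differences) test: n = ((z_{α} + z_β) / d)².
z_{α} + z_β = 2.054 + 0.842 = 2.896.
n = (2.896 / 0.48)² = 6.033² = 36.40.
Round up.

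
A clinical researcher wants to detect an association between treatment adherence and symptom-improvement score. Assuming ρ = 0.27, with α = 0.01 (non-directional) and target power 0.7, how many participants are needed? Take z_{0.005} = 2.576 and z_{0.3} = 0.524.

n = 129

Fisher's z: C = ½·ln((1+r)/(1−r)) = ½·ln(1.7397) = 0.2769.
n = ((z_{α/2} + z_β)/C)² + 3.
(2.576 + 0.524) / 0.2769 = 3.100 / 0.2769 = 11.195.
n = 11.195² + 3 = 125.34 + 3 = 128.3.
Round up.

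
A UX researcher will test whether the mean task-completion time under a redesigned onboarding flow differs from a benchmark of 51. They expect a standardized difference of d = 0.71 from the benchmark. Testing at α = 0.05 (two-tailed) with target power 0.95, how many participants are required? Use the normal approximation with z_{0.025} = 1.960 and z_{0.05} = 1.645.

n = 26

For a one-sample test: n = ((z_{α/2} + z_β) / d)².
z_{α/2} + z_β = 1.960 + 1.645 = 3.605.
n = (3.605 / 0.71)² = 5.077² = 25.78.
Round up.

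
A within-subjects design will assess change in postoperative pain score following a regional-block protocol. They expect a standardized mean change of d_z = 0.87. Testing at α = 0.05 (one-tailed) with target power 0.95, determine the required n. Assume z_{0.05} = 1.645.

For a paired (one-sample on differences) test: n = ((z_{α} + z_β) / d)².
z_{α} + z_β = 1.645 + 1.645 = 3.290.
n = (3.290 / 0.87)² = 3.782² = 14.30.
Round up.

n = 15 pairs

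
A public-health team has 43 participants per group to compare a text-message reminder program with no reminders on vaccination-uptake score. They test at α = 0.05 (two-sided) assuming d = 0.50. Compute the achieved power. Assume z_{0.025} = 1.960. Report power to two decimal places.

For two equal groups, power = Φ(d·√(n/2) − z_{α/2}).
d·√(n/2) = 0.50 × √(43/2) = 0.50 × 4.637 = 2.318.
z_β = 2.318 − 1.960 = 0.358.
Power = Φ(0.358) = 0.640.

power ≈ 0.64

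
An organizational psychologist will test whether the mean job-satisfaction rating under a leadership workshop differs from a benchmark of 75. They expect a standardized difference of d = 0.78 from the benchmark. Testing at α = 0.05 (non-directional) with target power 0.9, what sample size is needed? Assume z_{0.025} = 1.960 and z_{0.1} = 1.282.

For a one-sample test: n = ((z_{α/2} + z_β) / d)².
z_{α/2} + z_β = 1.960 + 1.282 = 3.242.
n = (3.242 / 0.78)² = 4.156² = 17.28.
Round up.

n = 18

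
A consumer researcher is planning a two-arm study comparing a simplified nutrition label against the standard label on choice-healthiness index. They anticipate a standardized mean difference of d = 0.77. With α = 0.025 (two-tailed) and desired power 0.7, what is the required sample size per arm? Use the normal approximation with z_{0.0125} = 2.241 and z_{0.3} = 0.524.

For two independent groups with equal n: n = 2·((z_{α/2} + z_β) / d)².
z_{α/2} + z_β = 2.241 + 0.524 = 2.765.
n = 2 × (2.765 / 0.77)² = 2 × 3.591² = 2 × 12.89 = 25.8.
Round up to the next whole participant.

n = 26 per group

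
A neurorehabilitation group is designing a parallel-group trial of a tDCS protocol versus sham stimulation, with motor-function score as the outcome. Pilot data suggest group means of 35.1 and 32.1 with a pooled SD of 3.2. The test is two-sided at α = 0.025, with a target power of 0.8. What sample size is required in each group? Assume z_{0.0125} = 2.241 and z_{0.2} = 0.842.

Cohen's d = |M₁ − M₂| / SD_pooled = |35.1 − 32.1| / 3.2 = 3.0 / 3.2 = 0.938.
For two independent groups with equal n: n = 2·((z_{α/2} + z_β) / d)².
z_{α/2} + z_β = 2.241 + 0.842 = 3.083.
n = 2 × (3.083 / 0.938)² = 2 × 3.287² = 2 × 10.80 = 21.6.
Round up to the next whole participant.

n = 22 per group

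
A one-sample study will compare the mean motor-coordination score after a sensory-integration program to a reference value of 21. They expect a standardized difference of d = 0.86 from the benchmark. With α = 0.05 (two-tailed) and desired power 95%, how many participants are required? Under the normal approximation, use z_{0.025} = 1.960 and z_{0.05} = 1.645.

n = 18

For a one-sample test: n = ((z_{α/2} + z_β) / d)².
z_{α/2} + z_β = 1.960 + 1.645 = 3.605.
n = (3.605 / 0.86)² = 4.192² = 17.57.
Round up.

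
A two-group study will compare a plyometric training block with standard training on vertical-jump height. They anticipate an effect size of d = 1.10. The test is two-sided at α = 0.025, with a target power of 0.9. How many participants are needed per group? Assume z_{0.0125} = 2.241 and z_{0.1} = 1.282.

For two independent groups with equal n: n = 2·((z_{α/2} + z_β) / d)².
z_{α/2} + z_β = 2.241 + 1.282 = 3.523.
n = 2 × (3.523 / 1.10)² = 2 × 3.203² = 2 × 10.26 = 20.5.
Round up to the next whole participant.

n = 21 per group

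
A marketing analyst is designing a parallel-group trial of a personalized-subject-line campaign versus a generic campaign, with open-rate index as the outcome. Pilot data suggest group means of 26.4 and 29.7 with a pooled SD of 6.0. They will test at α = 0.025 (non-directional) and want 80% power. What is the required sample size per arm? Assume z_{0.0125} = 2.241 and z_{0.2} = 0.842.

Cohen's d = |M₁ − M₂| / SD_pooled = |26.4 − 29.7| / 6.0 = 3.3 / 6.0 = 0.550.
For two independent groups with equal n: n = 2·((z_{α/2} + z_β) / d)².
z_{α/2} + z_β = 2.241 + 0.842 = 3.083.
n = 2 × (3.083 / 0.550)² = 2 × 5.605² = 2 × 31.42 = 62.8.
Round up to the next whole participant.

n = 63 per group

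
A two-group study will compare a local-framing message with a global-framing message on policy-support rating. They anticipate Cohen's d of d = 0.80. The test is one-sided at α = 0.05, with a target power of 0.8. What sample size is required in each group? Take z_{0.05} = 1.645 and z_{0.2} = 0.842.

n = 20 per group

For two independent groups with equal n: n = 2·((z_{α} + z_β) / d)².
z_{α} + z_β = 1.645 + 0.842 = 2.487.
n = 2 × (2.487 / 0.80)² = 2 × 3.109² = 2 × 9.66 = 19.3.
Round up to the next whole participant.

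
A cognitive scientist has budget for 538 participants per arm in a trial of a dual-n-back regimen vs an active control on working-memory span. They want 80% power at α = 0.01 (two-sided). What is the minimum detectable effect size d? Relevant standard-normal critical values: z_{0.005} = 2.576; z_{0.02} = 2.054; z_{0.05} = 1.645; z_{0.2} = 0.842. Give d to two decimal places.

For two independent groups of n = 538 each: d_min = (z_{α/2} + z_β)·√(2/n).
z-sum = 2.576 + 0.842 = 3.418.
d_min = 3.418 × √(2/538) = 3.418 × 0.0610 = 0.208.

d_min ≈ 0.21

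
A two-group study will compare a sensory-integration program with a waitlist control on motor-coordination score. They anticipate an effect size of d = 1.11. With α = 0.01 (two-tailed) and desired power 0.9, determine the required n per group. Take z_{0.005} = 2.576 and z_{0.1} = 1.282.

n = 25 per group

For two independent groups with equal n: n = 2·((z_{α/2} + z_β) / d)².
z_{α/2} + z_β = 2.576 + 1.282 = 3.858.
n = 2 × (3.858 / 1.11)² = 2 × 3.476² = 2 × 12.08 = 24.2.
Round up to the next whole participant.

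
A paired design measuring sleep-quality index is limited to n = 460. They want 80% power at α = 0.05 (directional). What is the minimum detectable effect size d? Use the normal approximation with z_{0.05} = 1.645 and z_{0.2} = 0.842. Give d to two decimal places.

d_min ≈ 0.12

For a single sample (or paired design) of n = 460: d_min = (z_{α} + z_β)/√n.
z-sum = 1.645 + 0.842 = 2.487.
d_min = 2.487 / √460 = 2.487 / 21.448 = 0.116.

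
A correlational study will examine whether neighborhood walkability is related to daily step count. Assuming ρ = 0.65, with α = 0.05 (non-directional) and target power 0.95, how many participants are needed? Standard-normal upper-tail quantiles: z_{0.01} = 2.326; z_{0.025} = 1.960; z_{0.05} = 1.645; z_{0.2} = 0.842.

n = 25

Fisher's z: C = ½·ln((1+r)/(1−r)) = ½·ln(4.7143) = 0.7753.
n = ((z_{α/2} + z_β)/C)² + 3.
(1.960 + 1.645) / 0.7753 = 3.605 / 0.7753 = 4.650.
n = 4.650² + 3 = 21.62 + 3 = 24.6.
Round up.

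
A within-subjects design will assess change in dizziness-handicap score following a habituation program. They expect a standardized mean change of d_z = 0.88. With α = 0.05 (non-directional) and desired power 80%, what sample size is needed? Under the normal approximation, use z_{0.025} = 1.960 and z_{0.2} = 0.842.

n = 11 pairs

For a paired (one-sample on differences) test: n = ((z_{α/2} + z_β) / d)².
z_{α/2} + z_β = 1.960 + 0.842 = 2.802.
n = (2.802 / 0.88)² = 3.184² = 10.14.
Round up.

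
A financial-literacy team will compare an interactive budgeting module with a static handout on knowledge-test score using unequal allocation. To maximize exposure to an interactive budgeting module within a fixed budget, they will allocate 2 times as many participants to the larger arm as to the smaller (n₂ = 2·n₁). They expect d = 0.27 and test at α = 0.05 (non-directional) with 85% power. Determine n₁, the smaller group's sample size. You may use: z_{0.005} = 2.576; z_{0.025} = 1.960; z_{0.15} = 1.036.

n₁ = 185

With allocation ratio k = n₂/n₁ = 2, Var(x̄₁−x̄₂) = σ²(1/n₁ + 1/(k·n₁)) = σ²·(k+1)/(k·n₁).
So n₁ = (1 + 1/k)·((z_{α/2} + z_β)/d)² = 1.500 × (2.996/0.27)².
n₁ = 1.500 × 123.13 = 184.7.
Round up: n₁ = 185, giving n₂ = 2 × 185 = 370.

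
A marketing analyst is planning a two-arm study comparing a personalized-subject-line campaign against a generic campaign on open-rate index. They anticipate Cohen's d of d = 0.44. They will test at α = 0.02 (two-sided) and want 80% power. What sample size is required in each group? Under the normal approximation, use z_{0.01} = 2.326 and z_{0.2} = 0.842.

For two independent groups with equal n: n = 2·((z_{α/2} + z_β) / d)².
z_{α/2} + z_β = 2.326 + 0.842 = 3.168.
n = 2 × (3.168 / 0.44)² = 2 × 7.200² = 2 × 51.84 = 103.7.
Round up to the next whole participant.

n = 104 per group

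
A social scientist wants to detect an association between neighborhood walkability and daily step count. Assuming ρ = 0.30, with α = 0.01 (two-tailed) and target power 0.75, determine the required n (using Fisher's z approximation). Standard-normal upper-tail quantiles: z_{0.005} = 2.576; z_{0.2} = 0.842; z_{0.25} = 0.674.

Fisher's z: C = ½·ln((1+r)/(1−r)) = ½·ln(1.8571) = 0.3095.
n = ((z_{α/2} + z_β)/C)² + 3.
(2.576 + 0.674) / 0.3095 = 3.250 / 0.3095 = 10.501.
n = 10.501² + 3 = 110.27 + 3 = 113.3.
Round up.

n = 114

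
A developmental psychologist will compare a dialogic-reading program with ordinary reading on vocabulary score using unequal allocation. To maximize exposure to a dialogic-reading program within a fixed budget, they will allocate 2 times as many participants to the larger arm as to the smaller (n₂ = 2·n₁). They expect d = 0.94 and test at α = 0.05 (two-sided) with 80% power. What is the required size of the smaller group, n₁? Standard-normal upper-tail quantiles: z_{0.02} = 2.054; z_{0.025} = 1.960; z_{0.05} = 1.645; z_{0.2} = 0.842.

n₁ = 14

With allocation ratio k = n₂/n₁ = 2, Var(x̄₁−x̄₂) = σ²(1/n₁ + 1/(k·n₁)) = σ²·(k+1)/(k·n₁).
So n₁ = (1 + 1/k)·((z_{α/2} + z_β)/d)² = 1.500 × (2.802/0.94)².
n₁ = 1.500 × 8.89 = 13.3.
Round up: n₁ = 14, giving n₂ = 2 × 14 = 28.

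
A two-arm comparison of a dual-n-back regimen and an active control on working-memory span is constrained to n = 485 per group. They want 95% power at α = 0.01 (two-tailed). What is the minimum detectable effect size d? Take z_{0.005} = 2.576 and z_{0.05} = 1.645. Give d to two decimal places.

d_min ≈ 0.27

For two independent groups of n = 485 each: d_min = (z_{α/2} + z_β)·√(2/n).
z-sum = 2.576 + 1.645 = 4.221.
d_min = 4.221 × √(2/485) = 4.221 × 0.0642 = 0.271.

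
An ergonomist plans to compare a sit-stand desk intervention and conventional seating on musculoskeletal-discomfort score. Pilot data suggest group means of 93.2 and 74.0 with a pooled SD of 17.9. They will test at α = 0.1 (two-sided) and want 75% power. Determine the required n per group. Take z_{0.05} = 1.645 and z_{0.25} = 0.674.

Cohen's d = |M₁ − M₂| / SD_pooled = |93.2 − 74.0| / 17.9 = 19.2 / 17.9 = 1.073.
For two independent groups with equal n: n = 2·((z_{α/2} + z_β) / d)².
z_{α/2} + z_β = 1.645 + 0.674 = 2.319.
n = 2 × (2.319 / 1.073)² = 2 × 2.161² = 2 × 4.67 = 9.3.
Round up to the next whole participant.

n = 10 per group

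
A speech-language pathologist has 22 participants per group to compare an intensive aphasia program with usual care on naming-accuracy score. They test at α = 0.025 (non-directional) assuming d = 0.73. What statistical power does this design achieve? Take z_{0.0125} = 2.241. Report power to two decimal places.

For two equal groups, power = Φ(d·√(n/2) − z_{α/2}).
d·√(n/2) = 0.73 × √(22/2) = 0.73 × 3.317 = 2.421.
z_β = 2.421 − 2.241 = 0.180.
Power = Φ(0.180) = 0.571.

power ≈ 0.57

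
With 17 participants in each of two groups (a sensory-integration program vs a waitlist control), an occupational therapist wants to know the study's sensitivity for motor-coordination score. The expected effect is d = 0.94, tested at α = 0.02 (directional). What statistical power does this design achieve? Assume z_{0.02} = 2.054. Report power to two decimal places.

power ≈ 0.75

For two equal groups, power = Φ(d·√(n/2) − z_{α}).
d·√(n/2) = 0.94 × √(17/2) = 0.94 × 2.915 = 2.741.
z_β = 2.741 − 2.054 = 0.687.
Power = Φ(0.687) = 0.754.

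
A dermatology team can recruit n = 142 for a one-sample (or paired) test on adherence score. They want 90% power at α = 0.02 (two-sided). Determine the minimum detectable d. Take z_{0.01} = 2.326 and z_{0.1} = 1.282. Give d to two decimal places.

For a single sample (or paired design) of n = 142: d_min = (z_{α/2} + z_β)/√n.
z-sum = 2.326 + 1.282 = 3.608.
d_min = 3.608 / √142 = 3.608 / 11.916 = 0.303.

d_min ≈ 0.30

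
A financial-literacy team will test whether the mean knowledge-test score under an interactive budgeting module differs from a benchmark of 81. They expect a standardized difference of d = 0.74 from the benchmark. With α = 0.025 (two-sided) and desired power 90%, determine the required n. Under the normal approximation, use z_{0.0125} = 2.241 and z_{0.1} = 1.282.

n = 23

For a one-sample test: n = ((z_{α/2} + z_β) / d)².
z_{α/2} + z_β = 2.241 + 1.282 = 3.523.
n = (3.523 / 0.74)² = 4.761² = 22.67.
Round up.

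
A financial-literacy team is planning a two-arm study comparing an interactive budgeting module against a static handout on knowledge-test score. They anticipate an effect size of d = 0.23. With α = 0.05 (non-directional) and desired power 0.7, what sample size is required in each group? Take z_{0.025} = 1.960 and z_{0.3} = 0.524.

For two independent groups with equal n: n = 2·((z_{α/2} + z_β) / d)².
z_{α/2} + z_β = 1.960 + 0.524 = 2.484.
n = 2 × (2.484 / 0.23)² = 2 × 10.800² = 2 × 116.64 = 233.3.
Round up to the next whole participant.

n = 234 per group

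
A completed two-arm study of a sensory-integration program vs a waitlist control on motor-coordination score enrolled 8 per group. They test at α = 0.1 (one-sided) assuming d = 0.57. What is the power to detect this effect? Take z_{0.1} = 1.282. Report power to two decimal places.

For two equal groups, power = Φ(d·√(n/2) − z_{α}).
d·√(n/2) = 0.57 × √(8/2) = 0.57 × 2.000 = 1.140.
z_β = 1.140 − 1.282 = -0.142.
Power = Φ(-0.142) = 0.444.

power ≈ 0.44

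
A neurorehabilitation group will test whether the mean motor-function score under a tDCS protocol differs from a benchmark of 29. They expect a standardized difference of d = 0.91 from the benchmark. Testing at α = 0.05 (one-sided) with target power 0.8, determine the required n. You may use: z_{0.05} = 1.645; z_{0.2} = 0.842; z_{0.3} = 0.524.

For a one-sample test: n = ((z_{α} + z_β) / d)².
z_{α} + z_β = 1.645 + 0.842 = 2.487.
n = (2.487 / 0.91)² = 2.733² = 7.47.
Round up.

n = 8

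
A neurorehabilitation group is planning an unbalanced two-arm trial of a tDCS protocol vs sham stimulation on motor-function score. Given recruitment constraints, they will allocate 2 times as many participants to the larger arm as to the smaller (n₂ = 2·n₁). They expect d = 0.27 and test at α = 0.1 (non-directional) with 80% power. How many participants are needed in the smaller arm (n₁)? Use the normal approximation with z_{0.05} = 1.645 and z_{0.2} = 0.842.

With allocation ratio k = n₂/n₁ = 2, Var(x̄₁−x̄₂) = σ²(1/n₁ + 1/(k·n₁)) = σ²·(k+1)/(k·n₁).
So n₁ = (1 + 1/k)·((z_{α/2} + z_β)/d)² = 1.500 × (2.487/0.27)².
n₁ = 1.500 × 84.84 = 127.3.
Round up: n₁ = 128, giving n₂ = 2 × 128 = 256.

n₁ = 128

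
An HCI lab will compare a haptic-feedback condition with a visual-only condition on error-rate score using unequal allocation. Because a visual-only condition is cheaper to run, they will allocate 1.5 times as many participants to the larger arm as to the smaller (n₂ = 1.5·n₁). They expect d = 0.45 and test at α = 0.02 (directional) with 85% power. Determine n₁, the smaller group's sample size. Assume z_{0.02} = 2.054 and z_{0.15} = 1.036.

n₁ = 79

With allocation ratio k = n₂/n₁ = 1.5, Var(x̄₁−x̄₂) = σ²(1/n₁ + 1/(k·n₁)) = σ²·(k+1)/(k·n₁).
So n₁ = (1 + 1/k)·((z_{α} + z_β)/d)² = 1.667 × (3.090/0.45)².
n₁ = 1.667 × 47.15 = 78.6.
Round up: n₁ = 79, giving n₂ = ⌈1.5 × 79⌉ = ⌈118.5⌉ = 119.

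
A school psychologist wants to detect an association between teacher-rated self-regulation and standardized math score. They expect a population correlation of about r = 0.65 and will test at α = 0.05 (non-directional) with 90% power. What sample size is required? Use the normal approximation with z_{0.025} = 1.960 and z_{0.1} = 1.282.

n = 21

Fisher's z: C = ½·ln((1+r)/(1−r)) = ½·ln(4.7143) = 0.7753.
n = ((z_{α/2} + z_β)/C)² + 3.
(1.960 + 1.282) / 0.7753 = 3.242 / 0.7753 = 4.182.
n = 4.182² + 3 = 17.49 + 3 = 20.5.
Round up.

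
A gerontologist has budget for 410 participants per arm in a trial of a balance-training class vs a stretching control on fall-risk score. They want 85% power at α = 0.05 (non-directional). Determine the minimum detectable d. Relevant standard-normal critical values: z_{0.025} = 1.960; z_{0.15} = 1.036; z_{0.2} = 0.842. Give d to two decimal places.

d_min ≈ 0.21

For two independent groups of n = 410 each: d_min = (z_{α/2} + z_β)·√(2/n).
z-sum = 1.960 + 1.036 = 2.996.
d_min = 2.996 × √(2/410) = 2.996 × 0.0698 = 0.209.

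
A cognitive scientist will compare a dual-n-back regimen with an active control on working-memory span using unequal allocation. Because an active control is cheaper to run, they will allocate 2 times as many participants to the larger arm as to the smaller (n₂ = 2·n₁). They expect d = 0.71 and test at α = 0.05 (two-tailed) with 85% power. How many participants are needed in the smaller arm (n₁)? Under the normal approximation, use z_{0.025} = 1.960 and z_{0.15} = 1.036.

With allocation ratio k = n₂/n₁ = 2, Var(x̄₁−x̄₂) = σ²(1/n₁ + 1/(k·n₁)) = σ²·(k+1)/(k·n₁).
So n₁ = (1 + 1/k)·((z_{α/2} + z_β)/d)² = 1.500 × (2.996/0.71)².
n₁ = 1.500 × 17.81 = 26.7.
Round up: n₁ = 27, giving n₂ = 2 × 27 = 54.

n₁ = 27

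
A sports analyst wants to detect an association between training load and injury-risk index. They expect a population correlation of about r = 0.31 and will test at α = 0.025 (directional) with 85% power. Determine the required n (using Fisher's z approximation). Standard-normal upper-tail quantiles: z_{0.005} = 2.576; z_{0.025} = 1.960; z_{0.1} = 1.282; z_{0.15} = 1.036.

n = 91

Fisher's z: C = ½·ln((1+r)/(1−r)) = ½·ln(1.8986) = 0.3205.
n = ((z_{α} + z_β)/C)² + 3.
(1.960 + 1.036) / 0.3205 = 2.996 / 0.3205 = 9.348.
n = 9.348² + 3 = 87.38 + 3 = 90.4.
Round up.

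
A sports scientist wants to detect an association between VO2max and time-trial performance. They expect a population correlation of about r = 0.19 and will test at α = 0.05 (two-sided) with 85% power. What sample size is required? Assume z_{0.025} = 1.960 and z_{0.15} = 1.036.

n = 246

Fisher's z: C = ½·ln((1+r)/(1−r)) = ½·ln(1.4691) = 0.1923.
n = ((z_{α/2} + z_β)/C)² + 3.
(1.960 + 1.036) / 0.1923 = 2.996 / 0.1923 = 15.580.
n = 15.580² + 3 = 242.73 + 3 = 245.7.
Round up.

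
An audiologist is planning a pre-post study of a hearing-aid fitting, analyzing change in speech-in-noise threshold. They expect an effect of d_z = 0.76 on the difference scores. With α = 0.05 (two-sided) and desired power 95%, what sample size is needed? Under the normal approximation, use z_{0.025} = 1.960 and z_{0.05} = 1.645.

For a paired (one-sample on differences) test: n = ((z_{α/2} + z_β) / d)².
z_{α/2} + z_β = 1.960 + 1.645 = 3.605.
n = (3.605 / 0.76)² = 4.743² = 22.50.
Round up.

n = 23 pairs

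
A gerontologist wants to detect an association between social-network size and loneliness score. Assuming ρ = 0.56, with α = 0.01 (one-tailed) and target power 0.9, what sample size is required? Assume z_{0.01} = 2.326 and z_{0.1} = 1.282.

Fisher's z: C = ½·ln((1+r)/(1−r)) = ½·ln(3.5455) = 0.6328.
n = ((z_{α} + z_β)/C)² + 3.
(2.326 + 1.282) / 0.6328 = 3.608 / 0.6328 = 5.702.
n = 5.702² + 3 = 32.51 + 3 = 35.5.
Round up.

n = 36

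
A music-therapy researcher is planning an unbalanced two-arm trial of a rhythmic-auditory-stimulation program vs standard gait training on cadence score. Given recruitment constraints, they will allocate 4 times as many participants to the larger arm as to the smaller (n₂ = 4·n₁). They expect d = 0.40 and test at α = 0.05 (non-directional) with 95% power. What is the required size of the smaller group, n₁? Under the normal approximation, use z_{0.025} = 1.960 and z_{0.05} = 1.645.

n₁ = 102

With allocation ratio k = n₂/n₁ = 4, Var(x̄₁−x̄₂) = σ²(1/n₁ + 1/(k·n₁)) = σ²·(k+1)/(k·n₁).
So n₁ = (1 + 1/k)·((z_{α/2} + z_β)/d)² = 1.250 × (3.605/0.40)².
n₁ = 1.250 × 81.23 = 101.5.
Round up: n₁ = 102, giving n₂ = 4 × 102 = 408.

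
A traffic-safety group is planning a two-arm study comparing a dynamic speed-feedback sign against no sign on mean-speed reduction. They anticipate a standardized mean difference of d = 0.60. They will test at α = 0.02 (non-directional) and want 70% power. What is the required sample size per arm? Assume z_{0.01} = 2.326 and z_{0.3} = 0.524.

n = 46 per group

For two independent groups with equal n: n = 2·((z_{α/2} + z_β) / d)².
z_{α/2} + z_β = 2.326 + 0.524 = 2.850.
n = 2 × (2.850 / 0.60)² = 2 × 4.750² = 2 × 22.56 = 45.1.
Round up to the next whole participant.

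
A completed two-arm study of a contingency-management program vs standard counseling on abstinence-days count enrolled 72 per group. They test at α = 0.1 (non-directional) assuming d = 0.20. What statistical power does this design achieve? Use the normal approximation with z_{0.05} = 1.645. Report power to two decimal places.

For two equal groups, power = Φ(d·√(n/2) − z_{α/2}).
d·√(n/2) = 0.20 × √(72/2) = 0.20 × 6.000 = 1.200.
z_β = 1.200 − 1.645 = -0.445.
Power = Φ(-0.445) = 0.328.

power ≈ 0.33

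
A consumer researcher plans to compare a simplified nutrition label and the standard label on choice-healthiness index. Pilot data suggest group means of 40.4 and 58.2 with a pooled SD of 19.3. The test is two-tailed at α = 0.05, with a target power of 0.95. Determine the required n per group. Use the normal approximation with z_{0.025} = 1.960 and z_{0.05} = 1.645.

Cohen's d = |M₁ − M₂| / SD_pooled = |40.4 − 58.2| / 19.3 = 17.8 / 19.3 = 0.922.
For two independent groups with equal n: n = 2·((z_{α/2} + z_β) / d)².
z_{α/2} + z_β = 1.960 + 1.645 = 3.605.
n = 2 × (3.605 / 0.922)² = 2 × 3.910² = 2 × 15.29 = 30.6.
Round up to the next whole participant.

n = 31 per group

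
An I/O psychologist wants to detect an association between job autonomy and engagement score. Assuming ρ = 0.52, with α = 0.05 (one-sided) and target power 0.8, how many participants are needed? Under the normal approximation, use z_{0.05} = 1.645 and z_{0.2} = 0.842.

n = 22

Fisher's z: C = ½·ln((1+r)/(1−r)) = ½·ln(3.1667) = 0.5763.
n = ((z_{α} + z_β)/C)² + 3.
(1.645 + 0.842) / 0.5763 = 2.487 / 0.5763 = 4.315.
n = 4.315² + 3 = 18.62 + 3 = 21.6.
Round up.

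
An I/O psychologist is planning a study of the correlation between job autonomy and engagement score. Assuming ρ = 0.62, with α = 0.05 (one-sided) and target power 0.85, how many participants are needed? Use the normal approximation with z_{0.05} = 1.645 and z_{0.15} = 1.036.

Fisher's z: C = ½·ln((1+r)/(1−r)) = ½·ln(4.2632) = 0.7250.
n = ((z_{α} + z_β)/C)² + 3.
(1.645 + 1.036) / 0.7250 = 2.681 / 0.7250 = 3.698.
n = 3.698² + 3 = 13.67 + 3 = 16.7.
Round up.

n = 17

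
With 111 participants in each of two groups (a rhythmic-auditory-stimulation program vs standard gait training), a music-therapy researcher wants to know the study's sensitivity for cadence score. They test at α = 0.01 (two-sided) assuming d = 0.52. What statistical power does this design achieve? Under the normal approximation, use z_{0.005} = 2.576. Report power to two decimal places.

For two equal groups, power = Φ(d·√(n/2) − z_{α/2}).
d·√(n/2) = 0.52 × √(111/2) = 0.52 × 7.450 = 3.874.
z_β = 3.874 − 2.576 = 1.298.
Power = Φ(1.298) = 0.903.

power ≈ 0.90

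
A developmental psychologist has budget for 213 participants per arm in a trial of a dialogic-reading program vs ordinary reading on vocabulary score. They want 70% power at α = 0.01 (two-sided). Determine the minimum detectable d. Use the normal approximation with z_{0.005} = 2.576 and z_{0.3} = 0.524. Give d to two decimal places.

d_min ≈ 0.30

For two independent groups of n = 213 each: d_min = (z_{α/2} + z_β)·√(2/n).
z-sum = 2.576 + 0.524 = 3.100.
d_min = 3.100 × √(2/213) = 3.100 × 0.0969 = 0.300.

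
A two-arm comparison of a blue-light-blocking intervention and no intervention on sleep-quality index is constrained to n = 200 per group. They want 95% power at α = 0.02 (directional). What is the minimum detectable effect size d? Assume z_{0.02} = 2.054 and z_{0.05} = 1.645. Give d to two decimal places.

For two independent groups of n = 200 each: d_min = (z_{α} + z_β)·√(2/n).
z-sum = 2.054 + 1.645 = 3.699.
d_min = 3.699 × √(2/200) = 3.699 × 0.1000 = 0.370.

d_min ≈ 0.37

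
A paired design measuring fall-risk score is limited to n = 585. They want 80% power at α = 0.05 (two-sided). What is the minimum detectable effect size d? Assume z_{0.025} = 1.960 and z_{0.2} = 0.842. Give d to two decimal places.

d_min ≈ 0.12

For a single sample (or paired design) of n = 585: d_min = (z_{α/2} + z_β)/√n.
z-sum = 1.960 + 0.842 = 2.802.
d_min = 2.802 / √585 = 2.802 / 24.187 = 0.116.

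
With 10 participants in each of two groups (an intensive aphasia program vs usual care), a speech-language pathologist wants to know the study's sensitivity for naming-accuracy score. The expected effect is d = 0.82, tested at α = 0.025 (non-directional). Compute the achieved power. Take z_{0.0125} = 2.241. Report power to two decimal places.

power ≈ 0.34

For two equal groups, power = Φ(d·√(n/2) − z_{α/2}).
d·√(n/2) = 0.82 × √(10/2) = 0.82 × 2.236 = 1.834.
z_β = 1.834 − 2.241 = -0.407.
Power = Φ(-0.407) = 0.342.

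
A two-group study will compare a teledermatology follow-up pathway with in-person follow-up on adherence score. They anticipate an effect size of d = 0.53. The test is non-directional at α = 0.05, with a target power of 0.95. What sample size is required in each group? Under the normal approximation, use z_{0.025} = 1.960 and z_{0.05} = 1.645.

For two independent groups with equal n: n = 2·((z_{α/2} + z_β) / d)².
z_{α/2} + z_β = 1.960 + 1.645 = 3.605.
n = 2 × (3.605 / 0.53)² = 2 × 6.802² = 2 × 46.27 = 92.5.
Round up to the next whole participant.

n = 93 per group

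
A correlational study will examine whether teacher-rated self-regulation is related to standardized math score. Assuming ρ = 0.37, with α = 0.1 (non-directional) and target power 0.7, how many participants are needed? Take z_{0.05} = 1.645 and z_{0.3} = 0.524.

Fisher's z: C = ½·ln((1+r)/(1−r)) = ½·ln(2.1746) = 0.3884.
n = ((z_{α/2} + z_β)/C)² + 3.
(1.645 + 0.524) / 0.3884 = 2.169 / 0.3884 = 5.584.
n = 5.584² + 3 = 31.19 + 3 = 34.2.
Round up.

n = 35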